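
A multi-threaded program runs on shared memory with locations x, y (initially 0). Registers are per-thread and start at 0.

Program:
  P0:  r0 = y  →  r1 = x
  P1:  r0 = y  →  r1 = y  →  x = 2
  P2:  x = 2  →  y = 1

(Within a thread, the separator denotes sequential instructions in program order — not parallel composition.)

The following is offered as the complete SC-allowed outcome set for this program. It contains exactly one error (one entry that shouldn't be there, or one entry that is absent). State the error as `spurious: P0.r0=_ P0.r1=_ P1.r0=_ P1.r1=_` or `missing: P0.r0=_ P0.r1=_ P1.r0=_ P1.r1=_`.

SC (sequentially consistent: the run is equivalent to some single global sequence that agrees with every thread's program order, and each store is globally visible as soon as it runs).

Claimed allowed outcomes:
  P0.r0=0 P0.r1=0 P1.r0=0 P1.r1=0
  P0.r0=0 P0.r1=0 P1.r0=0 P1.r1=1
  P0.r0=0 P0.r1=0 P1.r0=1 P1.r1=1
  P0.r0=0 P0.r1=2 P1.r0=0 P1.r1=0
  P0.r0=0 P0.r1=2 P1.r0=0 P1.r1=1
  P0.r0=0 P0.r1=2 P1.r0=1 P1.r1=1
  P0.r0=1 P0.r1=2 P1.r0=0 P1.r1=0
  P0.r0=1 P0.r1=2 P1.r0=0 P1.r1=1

outcome vector order: (P0.r0,P0.r1,P1.r0,P1.r1)
SC: 9 outcomes — {0/0/0/0, 0/0/0/1, 0/0/1/1, 0/2/0/0, 0/2/0/1, 0/2/1/1, 1/2/0/0, 1/2/0/1, 1/2/1/1}
SC∖claimed = {1/2/1/1}

missing: P0.r0=1 P0.r1=2 P1.r0=1 P1.r1=1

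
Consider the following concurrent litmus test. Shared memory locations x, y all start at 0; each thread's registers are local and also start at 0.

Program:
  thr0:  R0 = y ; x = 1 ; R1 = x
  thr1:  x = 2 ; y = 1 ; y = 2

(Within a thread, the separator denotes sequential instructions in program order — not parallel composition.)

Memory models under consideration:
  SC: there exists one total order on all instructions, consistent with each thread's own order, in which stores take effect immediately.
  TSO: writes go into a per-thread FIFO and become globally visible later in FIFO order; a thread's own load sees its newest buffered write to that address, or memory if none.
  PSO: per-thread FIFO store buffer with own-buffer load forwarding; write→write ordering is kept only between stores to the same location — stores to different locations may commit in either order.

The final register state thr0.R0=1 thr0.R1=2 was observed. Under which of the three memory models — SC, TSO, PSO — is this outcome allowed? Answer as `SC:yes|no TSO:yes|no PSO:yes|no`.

SC:no TSO:no PSO:yes

outcome vector order: (thr0.R0,thr0.R1)
under SC → <0 1> <0 2> <1 1> <2 1>
under TSO → <0 1> <0 2> <1 1> <2 1>
under PSO → <0 1> <0 2> <1 1> <1 2> <2 1> <2 2>
target <1 2> ∈ {PSO}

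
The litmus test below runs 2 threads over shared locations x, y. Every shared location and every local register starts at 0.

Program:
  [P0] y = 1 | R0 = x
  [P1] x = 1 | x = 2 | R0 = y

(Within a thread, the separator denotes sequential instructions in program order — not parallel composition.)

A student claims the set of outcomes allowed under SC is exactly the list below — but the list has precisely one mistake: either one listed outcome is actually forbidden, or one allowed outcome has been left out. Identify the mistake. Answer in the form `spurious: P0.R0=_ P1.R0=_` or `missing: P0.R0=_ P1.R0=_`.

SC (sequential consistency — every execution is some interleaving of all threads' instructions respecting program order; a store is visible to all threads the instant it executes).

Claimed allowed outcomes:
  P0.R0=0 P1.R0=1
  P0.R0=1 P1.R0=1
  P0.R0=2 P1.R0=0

outcome vector order: (P0.R0,P1.R0)
under SC → 0/1, 1/1, 2/0, 2/1
SC∖claimed = {2/1}

missing: P0.R0=2 P1.R0=1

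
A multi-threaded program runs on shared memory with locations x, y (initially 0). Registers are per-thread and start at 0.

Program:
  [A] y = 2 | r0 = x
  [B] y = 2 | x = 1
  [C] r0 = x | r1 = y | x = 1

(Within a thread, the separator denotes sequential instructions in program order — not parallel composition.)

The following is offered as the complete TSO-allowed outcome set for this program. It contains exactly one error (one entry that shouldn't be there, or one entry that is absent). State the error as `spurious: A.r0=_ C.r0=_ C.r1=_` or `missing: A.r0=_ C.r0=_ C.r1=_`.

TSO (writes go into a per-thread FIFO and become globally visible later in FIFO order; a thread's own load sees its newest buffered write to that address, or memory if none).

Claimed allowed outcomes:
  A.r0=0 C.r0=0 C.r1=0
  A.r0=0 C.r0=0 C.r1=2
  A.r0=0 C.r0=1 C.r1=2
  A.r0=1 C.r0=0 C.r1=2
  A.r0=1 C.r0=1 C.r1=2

outcome vector order: (A.r0,C.r0,C.r1)
[TSO] allowed = {<0 0 0>; <0 0 2>; <0 1 2>; <1 0 0>; <1 0 2>; <1 1 2>}
TSO∖claimed = {<1 0 0>}

missing: A.r0=1 C.r0=0 C.r1=0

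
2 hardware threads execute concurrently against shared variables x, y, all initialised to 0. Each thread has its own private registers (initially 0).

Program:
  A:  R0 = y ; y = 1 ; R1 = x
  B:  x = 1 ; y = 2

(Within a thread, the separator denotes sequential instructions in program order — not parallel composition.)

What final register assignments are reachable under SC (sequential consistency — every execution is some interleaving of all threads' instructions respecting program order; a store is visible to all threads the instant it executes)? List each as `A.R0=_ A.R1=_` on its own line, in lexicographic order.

A.R0=0 A.R1=0
A.R0=0 A.R1=1
A.R0=2 A.R1=1

outcome vector order: (A.R0,A.R1)
|SC outcomes| = 3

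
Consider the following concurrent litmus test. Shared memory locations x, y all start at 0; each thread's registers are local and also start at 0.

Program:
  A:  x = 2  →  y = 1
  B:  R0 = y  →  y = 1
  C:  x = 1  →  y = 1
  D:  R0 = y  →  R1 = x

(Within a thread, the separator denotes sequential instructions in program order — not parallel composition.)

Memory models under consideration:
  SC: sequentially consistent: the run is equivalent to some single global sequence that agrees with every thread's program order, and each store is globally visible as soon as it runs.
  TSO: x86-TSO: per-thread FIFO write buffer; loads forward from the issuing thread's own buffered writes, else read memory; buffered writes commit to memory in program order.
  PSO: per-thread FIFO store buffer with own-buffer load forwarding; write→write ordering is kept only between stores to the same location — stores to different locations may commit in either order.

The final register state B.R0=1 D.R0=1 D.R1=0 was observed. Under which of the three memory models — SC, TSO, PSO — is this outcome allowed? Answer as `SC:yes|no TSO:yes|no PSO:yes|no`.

outcome vector order: (B.R0,D.R0,D.R1)
SC (11): (0,0,0); (0,0,1); (0,0,2); (0,1,0); (0,1,1); (0,1,2); (1,0,0); (1,0,1); (1,0,2); (1,1,1); (1,1,2)
TSO (11): (0,0,0); (0,0,1); (0,0,2); (0,1,0); (0,1,1); (0,1,2); (1,0,0); (1,0,1); (1,0,2); (1,1,1); (1,1,2)
PSO (12): (0,0,0); (0,0,1); (0,0,2); (0,1,0); (0,1,1); (0,1,2); (1,0,0); (1,0,1); (1,0,2); (1,1,0); (1,1,1); (1,1,2)
target (1,1,0) ∈ {PSO}

SC:no TSO:no PSO:yes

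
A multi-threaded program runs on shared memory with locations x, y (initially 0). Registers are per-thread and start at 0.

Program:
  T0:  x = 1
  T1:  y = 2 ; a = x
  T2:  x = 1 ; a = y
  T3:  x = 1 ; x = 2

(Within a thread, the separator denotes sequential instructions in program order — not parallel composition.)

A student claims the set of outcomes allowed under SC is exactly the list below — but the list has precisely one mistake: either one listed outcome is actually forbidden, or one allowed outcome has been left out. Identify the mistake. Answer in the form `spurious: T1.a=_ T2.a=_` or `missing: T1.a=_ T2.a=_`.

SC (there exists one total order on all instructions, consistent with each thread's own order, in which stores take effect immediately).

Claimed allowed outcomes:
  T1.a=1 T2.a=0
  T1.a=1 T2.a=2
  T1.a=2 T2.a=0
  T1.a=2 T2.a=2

outcome vector order: (T1.a,T2.a)
under SC → 0/2, 1/0, 1/2, 2/0, 2/2
SC∖claimed = {0/2}

missing: T1.a=0 T2.a=2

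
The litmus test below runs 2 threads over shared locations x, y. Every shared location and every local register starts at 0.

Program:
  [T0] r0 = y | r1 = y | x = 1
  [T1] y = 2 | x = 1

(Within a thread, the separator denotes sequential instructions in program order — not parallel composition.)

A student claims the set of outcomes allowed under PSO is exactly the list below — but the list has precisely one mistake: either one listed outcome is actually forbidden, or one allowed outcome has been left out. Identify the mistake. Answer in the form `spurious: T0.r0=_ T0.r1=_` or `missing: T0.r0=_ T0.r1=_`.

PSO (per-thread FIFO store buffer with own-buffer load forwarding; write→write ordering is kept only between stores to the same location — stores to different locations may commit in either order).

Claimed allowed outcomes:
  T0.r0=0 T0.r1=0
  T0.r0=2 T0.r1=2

missing: T0.r0=0 T0.r1=2

outcome vector order: (T0.r0,T0.r1)
under PSO → (0,0); (0,2); (2,2)
PSO∖claimed = {(0,2)}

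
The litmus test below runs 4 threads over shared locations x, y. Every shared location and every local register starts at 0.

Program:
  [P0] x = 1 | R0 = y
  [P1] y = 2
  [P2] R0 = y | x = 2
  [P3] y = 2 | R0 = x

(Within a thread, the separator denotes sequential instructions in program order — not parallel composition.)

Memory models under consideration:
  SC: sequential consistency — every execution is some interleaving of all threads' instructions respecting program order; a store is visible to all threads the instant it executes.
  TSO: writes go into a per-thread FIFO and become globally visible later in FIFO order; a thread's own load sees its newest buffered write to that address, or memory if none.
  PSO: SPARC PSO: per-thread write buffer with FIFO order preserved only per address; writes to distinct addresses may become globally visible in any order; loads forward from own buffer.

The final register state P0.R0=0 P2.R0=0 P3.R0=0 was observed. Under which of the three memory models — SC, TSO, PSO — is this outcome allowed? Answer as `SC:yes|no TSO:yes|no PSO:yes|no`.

outcome vector order: (P0.R0,P2.R0,P3.R0)
SC (10): 0/0/1; 0/0/2; 0/2/1; 0/2/2; 2/0/0; 2/0/1; 2/0/2; 2/2/0; 2/2/1; 2/2/2
TSO (12): 0/0/0; 0/0/1; 0/0/2; 0/2/0; 0/2/1; 0/2/2; 2/0/0; 2/0/1; 2/0/2; 2/2/0; 2/2/1; 2/2/2
PSO (12): 0/0/0; 0/0/1; 0/0/2; 0/2/0; 0/2/1; 0/2/2; 2/0/0; 2/0/1; 2/0/2; 2/2/0; 2/2/1; 2/2/2
target 0/0/0 ∈ {TSO,PSO}

SC:no TSO:yes PSO:yes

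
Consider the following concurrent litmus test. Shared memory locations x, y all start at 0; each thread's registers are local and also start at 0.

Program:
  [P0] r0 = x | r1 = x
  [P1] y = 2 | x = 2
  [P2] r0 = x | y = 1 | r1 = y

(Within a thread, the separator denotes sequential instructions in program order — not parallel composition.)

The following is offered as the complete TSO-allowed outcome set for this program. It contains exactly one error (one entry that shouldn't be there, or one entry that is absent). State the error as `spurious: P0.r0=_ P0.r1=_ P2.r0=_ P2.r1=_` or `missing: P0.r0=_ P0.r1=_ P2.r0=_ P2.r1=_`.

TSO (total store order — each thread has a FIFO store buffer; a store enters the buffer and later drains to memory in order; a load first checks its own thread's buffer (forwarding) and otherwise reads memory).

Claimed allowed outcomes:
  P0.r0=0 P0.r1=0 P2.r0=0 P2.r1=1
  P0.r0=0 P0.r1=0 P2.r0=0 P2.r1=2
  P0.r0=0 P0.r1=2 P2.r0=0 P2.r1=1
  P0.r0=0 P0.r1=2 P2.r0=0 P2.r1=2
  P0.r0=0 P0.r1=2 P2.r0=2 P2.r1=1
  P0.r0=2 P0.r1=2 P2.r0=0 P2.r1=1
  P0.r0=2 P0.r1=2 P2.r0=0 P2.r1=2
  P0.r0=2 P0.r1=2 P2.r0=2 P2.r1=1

missing: P0.r0=0 P0.r1=0 P2.r0=2 P2.r1=1

outcome vector order: (P0.r0,P0.r1,P2.r0,P2.r1)
TSO (9): (0,0,0,1) (0,0,0,2) (0,0,2,1) (0,2,0,1) (0,2,0,2) (0,2,2,1) (2,2,0,1) (2,2,0,2) (2,2,2,1)
TSO∖claimed = {(0,0,2,1)}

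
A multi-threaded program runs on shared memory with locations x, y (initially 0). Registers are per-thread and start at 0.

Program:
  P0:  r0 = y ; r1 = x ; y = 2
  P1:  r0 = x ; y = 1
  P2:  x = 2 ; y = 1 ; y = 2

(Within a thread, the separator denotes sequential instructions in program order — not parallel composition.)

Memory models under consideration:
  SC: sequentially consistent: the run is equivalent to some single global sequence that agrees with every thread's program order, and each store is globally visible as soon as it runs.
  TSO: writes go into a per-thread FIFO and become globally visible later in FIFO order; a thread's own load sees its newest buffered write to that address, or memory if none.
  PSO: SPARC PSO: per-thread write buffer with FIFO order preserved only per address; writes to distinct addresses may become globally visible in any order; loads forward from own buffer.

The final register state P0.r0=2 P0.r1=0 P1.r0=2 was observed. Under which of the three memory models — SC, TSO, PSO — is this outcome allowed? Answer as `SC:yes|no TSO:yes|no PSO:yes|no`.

SC:no TSO:no PSO:yes

outcome vector order: (P0.r0,P0.r1,P1.r0)
under SC → (0,0,0) (0,0,2) (0,2,0) (0,2,2) (1,0,0) (1,2,0) (1,2,2) (2,2,0) (2,2,2)
under TSO → (0,0,0) (0,0,2) (0,2,0) (0,2,2) (1,0,0) (1,2,0) (1,2,2) (2,2,0) (2,2,2)
under PSO → (0,0,0) (0,0,2) (0,2,0) (0,2,2) (1,0,0) (1,0,2) (1,2,0) (1,2,2) (2,0,0) (2,0,2) (2,2,0) (2,2,2)
target (2,0,2) ∈ {PSO}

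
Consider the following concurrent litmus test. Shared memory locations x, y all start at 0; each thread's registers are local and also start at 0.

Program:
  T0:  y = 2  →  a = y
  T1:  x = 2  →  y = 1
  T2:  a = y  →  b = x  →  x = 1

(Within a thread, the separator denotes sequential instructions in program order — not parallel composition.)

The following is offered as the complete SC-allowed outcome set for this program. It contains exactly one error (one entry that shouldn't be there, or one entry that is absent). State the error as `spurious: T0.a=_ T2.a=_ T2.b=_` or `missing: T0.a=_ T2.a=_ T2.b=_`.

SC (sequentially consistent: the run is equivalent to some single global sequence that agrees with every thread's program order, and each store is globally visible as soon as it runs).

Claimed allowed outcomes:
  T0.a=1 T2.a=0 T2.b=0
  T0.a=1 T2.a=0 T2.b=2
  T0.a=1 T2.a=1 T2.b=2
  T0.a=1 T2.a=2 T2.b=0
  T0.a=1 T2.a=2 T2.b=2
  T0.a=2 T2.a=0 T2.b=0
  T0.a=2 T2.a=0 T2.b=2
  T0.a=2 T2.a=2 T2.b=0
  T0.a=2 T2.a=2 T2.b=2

outcome vector order: (T0.a,T2.a,T2.b)
under SC → 1/0/0; 1/0/2; 1/1/2; 1/2/0; 1/2/2; 2/0/0; 2/0/2; 2/1/2; 2/2/0; 2/2/2
SC∖claimed = {2/1/2}

missing: T0.a=2 T2.a=1 T2.b=2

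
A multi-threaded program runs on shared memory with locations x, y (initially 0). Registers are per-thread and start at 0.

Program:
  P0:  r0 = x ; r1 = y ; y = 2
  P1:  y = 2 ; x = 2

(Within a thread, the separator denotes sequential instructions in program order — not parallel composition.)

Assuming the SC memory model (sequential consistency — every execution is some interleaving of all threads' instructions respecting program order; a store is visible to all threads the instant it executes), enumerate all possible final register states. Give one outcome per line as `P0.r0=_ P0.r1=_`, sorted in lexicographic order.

outcome vector order: (P0.r0,P0.r1)
|SC outcomes| = 3

P0.r0=0 P0.r1=0
P0.r0=0 P0.r1=2
P0.r0=2 P0.r1=2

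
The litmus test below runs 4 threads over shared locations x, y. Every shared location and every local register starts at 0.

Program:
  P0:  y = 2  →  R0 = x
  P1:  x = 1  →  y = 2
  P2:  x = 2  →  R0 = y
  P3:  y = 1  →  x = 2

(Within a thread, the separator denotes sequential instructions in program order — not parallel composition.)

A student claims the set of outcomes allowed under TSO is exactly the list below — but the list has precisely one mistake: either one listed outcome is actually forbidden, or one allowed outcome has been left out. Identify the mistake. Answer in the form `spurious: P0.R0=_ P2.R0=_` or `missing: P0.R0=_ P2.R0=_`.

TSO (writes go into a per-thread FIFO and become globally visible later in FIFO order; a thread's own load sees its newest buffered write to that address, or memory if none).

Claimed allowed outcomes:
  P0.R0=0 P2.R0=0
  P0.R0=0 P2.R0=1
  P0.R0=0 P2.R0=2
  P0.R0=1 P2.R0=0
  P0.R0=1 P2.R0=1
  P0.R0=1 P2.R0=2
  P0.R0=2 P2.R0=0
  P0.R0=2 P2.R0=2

outcome vector order: (P0.R0,P2.R0)
TSO (9): <0 0>; <0 1>; <0 2>; <1 0>; <1 1>; <1 2>; <2 0>; <2 1>; <2 2>
TSO∖claimed = {<2 1>}

missing: P0.R0=2 P2.R0=1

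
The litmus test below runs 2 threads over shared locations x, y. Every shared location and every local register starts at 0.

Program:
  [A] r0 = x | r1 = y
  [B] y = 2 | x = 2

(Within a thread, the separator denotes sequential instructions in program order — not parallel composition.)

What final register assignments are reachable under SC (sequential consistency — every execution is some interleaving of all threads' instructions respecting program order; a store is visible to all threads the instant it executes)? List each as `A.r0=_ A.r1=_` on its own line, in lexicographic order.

outcome vector order: (A.r0,A.r1)
|SC outcomes| = 3

A.r0=0 A.r1=0
A.r0=0 A.r1=2
A.r0=2 A.r1=2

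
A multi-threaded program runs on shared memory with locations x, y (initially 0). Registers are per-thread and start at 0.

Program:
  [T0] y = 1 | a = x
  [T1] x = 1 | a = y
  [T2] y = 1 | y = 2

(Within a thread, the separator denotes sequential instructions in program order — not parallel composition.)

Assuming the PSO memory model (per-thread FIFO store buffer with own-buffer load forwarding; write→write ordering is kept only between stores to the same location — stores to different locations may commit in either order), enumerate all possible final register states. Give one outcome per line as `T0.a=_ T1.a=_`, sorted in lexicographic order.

T0.a=0 T1.a=0
T0.a=0 T1.a=1
T0.a=0 T1.a=2
T0.a=1 T1.a=0
T0.a=1 T1.a=1
T0.a=1 T1.a=2

outcome vector order: (T0.a,T1.a)
|PSO outcomes| = 6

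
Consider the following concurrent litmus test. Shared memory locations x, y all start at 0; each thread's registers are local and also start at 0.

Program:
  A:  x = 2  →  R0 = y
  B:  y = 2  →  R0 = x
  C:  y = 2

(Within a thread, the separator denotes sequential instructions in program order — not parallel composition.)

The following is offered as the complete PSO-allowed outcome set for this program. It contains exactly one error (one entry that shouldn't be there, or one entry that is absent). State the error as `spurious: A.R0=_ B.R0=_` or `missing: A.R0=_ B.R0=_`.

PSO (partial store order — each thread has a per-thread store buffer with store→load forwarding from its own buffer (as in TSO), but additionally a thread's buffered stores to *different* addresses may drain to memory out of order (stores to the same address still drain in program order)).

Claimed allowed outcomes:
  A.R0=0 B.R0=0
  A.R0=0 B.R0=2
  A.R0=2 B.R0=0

outcome vector order: (A.R0,B.R0)
PSO: 4 outcomes — {00 02 20 22}
PSO∖claimed = {22}

missing: A.R0=2 B.R0=2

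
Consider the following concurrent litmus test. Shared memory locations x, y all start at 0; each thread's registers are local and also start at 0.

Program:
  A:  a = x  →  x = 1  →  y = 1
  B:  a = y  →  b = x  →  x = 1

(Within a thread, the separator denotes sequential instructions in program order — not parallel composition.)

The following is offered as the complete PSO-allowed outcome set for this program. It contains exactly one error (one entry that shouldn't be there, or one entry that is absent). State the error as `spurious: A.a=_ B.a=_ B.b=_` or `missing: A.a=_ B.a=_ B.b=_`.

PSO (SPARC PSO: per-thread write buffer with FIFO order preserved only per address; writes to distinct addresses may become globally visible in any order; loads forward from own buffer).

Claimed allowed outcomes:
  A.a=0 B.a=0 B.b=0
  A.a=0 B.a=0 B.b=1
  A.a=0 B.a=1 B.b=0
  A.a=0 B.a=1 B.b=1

outcome vector order: (A.a,B.a,B.b)
under PSO → 0/0/0, 0/0/1, 0/1/0, 0/1/1, 1/0/0
PSO∖claimed = {1/0/0}

missing: A.a=1 B.a=0 B.b=0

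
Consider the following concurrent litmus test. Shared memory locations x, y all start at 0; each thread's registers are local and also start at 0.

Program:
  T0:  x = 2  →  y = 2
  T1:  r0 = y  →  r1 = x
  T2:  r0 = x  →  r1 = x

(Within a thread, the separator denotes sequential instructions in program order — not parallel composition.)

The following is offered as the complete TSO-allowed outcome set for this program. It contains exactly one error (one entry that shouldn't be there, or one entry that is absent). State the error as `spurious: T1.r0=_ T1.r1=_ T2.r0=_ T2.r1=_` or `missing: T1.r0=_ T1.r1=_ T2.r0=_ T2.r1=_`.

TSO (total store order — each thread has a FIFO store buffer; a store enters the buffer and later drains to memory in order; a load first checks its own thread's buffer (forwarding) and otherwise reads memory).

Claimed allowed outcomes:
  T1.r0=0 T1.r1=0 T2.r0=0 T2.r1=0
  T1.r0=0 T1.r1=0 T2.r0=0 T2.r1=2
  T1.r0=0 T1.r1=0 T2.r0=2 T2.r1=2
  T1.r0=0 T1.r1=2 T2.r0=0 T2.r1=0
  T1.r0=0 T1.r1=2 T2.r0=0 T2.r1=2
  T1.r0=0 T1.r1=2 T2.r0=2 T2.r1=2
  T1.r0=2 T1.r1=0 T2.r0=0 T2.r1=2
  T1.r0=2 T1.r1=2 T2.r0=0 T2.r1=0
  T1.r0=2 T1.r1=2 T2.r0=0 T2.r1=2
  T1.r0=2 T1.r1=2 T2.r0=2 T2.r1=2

outcome vector order: (T1.r0,T1.r1,T2.r0,T2.r1)
TSO (9): <0 0 0 0>; <0 0 0 2>; <0 0 2 2>; <0 2 0 0>; <0 2 0 2>; <0 2 2 2>; <2 2 0 0>; <2 2 0 2>; <2 2 2 2>
claimed∖TSO = {<2 0 0 2>}

spurious: T1.r0=2 T1.r1=0 T2.r0=0 T2.r1=2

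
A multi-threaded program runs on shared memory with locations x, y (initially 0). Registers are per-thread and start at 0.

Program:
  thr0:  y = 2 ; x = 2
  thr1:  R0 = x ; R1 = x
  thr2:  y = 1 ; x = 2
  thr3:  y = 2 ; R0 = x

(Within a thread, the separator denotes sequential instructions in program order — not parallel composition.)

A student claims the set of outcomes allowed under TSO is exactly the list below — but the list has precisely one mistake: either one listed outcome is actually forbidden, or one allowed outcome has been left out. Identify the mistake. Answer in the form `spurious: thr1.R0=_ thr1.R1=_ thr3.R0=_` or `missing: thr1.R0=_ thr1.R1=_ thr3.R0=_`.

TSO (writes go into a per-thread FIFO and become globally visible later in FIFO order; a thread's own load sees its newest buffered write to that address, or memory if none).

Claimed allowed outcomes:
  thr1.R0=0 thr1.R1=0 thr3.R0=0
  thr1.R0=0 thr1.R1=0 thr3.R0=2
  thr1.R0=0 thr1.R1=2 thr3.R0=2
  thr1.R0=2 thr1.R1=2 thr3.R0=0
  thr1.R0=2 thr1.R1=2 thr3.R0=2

outcome vector order: (thr1.R0,thr1.R1,thr3.R0)
under TSO → 0/0/0 0/0/2 0/2/0 0/2/2 2/2/0 2/2/2
TSO∖claimed = {0/2/0}

missing: thr1.R0=0 thr1.R1=2 thr3.R0=0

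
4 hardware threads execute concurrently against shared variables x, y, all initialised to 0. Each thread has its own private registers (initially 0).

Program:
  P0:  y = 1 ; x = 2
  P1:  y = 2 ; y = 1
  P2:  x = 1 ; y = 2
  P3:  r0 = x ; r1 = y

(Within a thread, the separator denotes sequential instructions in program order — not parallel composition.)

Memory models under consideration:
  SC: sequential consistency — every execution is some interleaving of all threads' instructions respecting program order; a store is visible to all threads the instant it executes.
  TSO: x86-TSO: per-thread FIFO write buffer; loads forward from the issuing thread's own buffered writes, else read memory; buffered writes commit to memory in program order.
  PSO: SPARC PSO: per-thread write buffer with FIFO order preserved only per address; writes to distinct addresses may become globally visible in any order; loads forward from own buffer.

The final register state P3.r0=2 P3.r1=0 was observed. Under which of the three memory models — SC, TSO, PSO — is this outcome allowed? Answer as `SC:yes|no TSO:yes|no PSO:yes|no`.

outcome vector order: (P3.r0,P3.r1)
[SC] allowed = {00; 01; 02; 10; 11; 12; 21; 22}
[TSO] allowed = {00; 01; 02; 10; 11; 12; 21; 22}
[PSO] allowed = {00; 01; 02; 10; 11; 12; 20; 21; 22}
target 20 ∈ {PSO}

SC:no TSO:no PSO:yes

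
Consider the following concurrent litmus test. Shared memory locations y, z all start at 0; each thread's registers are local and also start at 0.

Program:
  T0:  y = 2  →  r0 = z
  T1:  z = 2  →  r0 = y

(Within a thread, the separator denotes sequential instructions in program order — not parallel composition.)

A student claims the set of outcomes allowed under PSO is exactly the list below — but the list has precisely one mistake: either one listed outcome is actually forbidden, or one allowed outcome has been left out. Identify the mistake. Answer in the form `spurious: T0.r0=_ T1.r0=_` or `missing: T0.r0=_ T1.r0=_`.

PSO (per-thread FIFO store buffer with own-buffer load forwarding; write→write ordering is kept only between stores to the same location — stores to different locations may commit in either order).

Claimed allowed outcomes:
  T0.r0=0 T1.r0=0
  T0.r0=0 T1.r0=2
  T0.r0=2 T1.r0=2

outcome vector order: (T0.r0,T1.r0)
PSO: 4 outcomes — {<0 0>; <0 2>; <2 0>; <2 2>}
PSO∖claimed = {<2 0>}

missing: T0.r0=2 T1.r0=0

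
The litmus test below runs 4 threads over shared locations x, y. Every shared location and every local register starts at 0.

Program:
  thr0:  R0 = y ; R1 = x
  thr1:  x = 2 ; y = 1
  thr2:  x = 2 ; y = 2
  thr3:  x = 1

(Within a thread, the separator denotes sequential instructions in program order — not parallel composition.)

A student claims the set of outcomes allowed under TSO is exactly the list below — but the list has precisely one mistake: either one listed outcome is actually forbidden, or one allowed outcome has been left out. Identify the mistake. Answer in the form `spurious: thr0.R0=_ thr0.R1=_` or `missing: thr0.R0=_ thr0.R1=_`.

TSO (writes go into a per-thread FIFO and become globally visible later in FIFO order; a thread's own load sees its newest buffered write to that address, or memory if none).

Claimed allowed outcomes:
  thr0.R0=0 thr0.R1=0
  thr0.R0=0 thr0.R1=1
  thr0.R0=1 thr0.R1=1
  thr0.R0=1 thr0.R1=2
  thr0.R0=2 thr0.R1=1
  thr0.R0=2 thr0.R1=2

outcome vector order: (thr0.R0,thr0.R1)
TSO (7): 00, 01, 02, 11, 12, 21, 22
TSO∖claimed = {02}

missing: thr0.R0=0 thr0.R1=2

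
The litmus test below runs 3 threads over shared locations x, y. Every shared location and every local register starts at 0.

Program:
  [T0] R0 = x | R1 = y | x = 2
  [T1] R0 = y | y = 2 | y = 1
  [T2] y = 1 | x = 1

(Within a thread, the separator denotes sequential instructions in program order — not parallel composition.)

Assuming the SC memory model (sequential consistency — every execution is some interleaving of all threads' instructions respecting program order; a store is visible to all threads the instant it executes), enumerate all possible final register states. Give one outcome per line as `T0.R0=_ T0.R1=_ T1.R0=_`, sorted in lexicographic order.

outcome vector order: (T0.R0,T0.R1,T1.R0)
|SC outcomes| = 10

T0.R0=0 T0.R1=0 T1.R0=0
T0.R0=0 T0.R1=0 T1.R0=1
T0.R0=0 T0.R1=1 T1.R0=0
T0.R0=0 T0.R1=1 T1.R0=1
T0.R0=0 T0.R1=2 T1.R0=0
T0.R0=0 T0.R1=2 T1.R0=1
T0.R0=1 T0.R1=1 T1.R0=0
T0.R0=1 T0.R1=1 T1.R0=1
T0.R0=1 T0.R1=2 T1.R0=0
T0.R0=1 T0.R1=2 T1.R0=1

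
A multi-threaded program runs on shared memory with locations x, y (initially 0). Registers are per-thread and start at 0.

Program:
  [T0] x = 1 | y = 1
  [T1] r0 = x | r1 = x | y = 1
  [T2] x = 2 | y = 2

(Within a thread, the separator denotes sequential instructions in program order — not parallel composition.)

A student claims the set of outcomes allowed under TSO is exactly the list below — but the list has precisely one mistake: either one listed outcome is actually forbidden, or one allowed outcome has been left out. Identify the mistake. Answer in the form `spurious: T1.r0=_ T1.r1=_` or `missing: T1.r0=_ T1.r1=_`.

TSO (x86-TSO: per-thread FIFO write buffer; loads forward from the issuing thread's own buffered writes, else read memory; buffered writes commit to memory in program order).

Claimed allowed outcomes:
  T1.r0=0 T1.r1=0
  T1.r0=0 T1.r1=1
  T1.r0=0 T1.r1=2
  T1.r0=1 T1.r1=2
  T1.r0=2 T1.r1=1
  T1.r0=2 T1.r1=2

outcome vector order: (T1.r0,T1.r1)
TSO: 7 outcomes — {00; 01; 02; 11; 12; 21; 22}
TSO∖claimed = {11}

missing: T1.r0=1 T1.r1=1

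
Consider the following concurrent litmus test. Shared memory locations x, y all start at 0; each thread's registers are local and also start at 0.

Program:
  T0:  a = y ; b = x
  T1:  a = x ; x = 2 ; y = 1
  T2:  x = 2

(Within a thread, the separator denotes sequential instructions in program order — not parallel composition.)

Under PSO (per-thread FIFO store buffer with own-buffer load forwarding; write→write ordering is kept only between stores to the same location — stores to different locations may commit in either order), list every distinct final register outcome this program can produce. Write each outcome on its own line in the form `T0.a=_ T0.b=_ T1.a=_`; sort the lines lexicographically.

T0.a=0 T0.b=0 T1.a=0
T0.a=0 T0.b=0 T1.a=2
T0.a=0 T0.b=2 T1.a=0
T0.a=0 T0.b=2 T1.a=2
T0.a=1 T0.b=0 T1.a=0
T0.a=1 T0.b=2 T1.a=0
T0.a=1 T0.b=2 T1.a=2

outcome vector order: (T0.a,T0.b,T1.a)
|PSO outcomes| = 7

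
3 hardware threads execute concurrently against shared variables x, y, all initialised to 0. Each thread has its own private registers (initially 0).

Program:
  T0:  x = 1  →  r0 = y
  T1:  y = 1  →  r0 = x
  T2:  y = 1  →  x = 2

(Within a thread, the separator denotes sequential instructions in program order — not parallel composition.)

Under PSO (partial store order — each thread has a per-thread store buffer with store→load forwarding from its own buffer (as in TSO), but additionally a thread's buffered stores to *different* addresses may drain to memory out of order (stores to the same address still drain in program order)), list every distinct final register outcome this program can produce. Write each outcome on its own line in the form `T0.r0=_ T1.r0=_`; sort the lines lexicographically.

outcome vector order: (T0.r0,T1.r0)
|PSO outcomes| = 6

T0.r0=0 T1.r0=0
T0.r0=0 T1.r0=1
T0.r0=0 T1.r0=2
T0.r0=1 T1.r0=0
T0.r0=1 T1.r0=1
T0.r0=1 T1.r0=2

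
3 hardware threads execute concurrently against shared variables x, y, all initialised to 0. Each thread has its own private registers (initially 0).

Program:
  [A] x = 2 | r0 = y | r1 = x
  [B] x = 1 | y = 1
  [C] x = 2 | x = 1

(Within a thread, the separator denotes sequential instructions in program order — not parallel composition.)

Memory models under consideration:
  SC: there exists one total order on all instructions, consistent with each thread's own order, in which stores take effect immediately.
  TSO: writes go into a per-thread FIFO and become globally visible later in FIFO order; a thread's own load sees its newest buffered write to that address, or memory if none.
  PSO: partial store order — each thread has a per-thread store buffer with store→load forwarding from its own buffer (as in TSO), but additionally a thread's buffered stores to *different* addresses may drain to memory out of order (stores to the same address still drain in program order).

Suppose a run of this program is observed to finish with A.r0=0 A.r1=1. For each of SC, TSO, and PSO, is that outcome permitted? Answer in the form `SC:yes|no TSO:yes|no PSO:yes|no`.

SC:yes TSO:yes PSO:yes

outcome vector order: (A.r0,A.r1)
[SC] allowed = {<0 1>, <0 2>, <1 1>, <1 2>}
[TSO] allowed = {<0 1>, <0 2>, <1 1>, <1 2>}
[PSO] allowed = {<0 1>, <0 2>, <1 1>, <1 2>}
target <0 1> ∈ {SC,TSO,PSO}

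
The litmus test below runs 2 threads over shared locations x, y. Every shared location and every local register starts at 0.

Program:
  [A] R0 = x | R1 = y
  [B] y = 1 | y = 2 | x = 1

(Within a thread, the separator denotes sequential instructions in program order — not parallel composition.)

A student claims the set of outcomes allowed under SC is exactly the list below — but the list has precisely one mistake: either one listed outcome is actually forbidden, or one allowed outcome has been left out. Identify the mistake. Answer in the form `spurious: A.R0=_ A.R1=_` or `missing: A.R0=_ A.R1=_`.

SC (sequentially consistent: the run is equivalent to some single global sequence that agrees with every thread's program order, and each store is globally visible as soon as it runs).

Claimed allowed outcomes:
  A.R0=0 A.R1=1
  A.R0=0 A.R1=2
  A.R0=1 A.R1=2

missing: A.R0=0 A.R1=0

outcome vector order: (A.R0,A.R1)
SC (4): (0,0); (0,1); (0,2); (1,2)
SC∖claimed = {(0,0)}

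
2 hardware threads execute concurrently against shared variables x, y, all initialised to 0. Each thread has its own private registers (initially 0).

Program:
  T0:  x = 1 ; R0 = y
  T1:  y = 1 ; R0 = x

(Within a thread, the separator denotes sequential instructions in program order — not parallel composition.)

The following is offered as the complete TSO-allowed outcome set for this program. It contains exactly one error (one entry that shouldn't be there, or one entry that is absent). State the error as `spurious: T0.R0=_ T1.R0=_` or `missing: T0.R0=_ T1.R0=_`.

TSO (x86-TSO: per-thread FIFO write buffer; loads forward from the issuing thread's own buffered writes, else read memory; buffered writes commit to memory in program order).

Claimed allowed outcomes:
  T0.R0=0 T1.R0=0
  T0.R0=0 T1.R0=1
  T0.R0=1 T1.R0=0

outcome vector order: (T0.R0,T1.R0)
under TSO → 0/0; 0/1; 1/0; 1/1
TSO∖claimed = {1/1}

missing: T0.R0=1 T1.R0=1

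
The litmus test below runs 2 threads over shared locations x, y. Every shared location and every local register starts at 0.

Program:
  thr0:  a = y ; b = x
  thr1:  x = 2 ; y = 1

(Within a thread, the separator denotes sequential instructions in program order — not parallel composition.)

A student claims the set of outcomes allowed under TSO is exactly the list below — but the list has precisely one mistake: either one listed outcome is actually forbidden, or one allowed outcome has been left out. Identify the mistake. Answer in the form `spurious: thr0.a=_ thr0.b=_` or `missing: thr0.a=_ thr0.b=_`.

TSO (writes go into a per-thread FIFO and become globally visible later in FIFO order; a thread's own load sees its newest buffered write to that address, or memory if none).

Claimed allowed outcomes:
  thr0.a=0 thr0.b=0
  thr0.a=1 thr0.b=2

missing: thr0.a=0 thr0.b=2

outcome vector order: (thr0.a,thr0.b)
[TSO] allowed = {(0,0) (0,2) (1,2)}
TSO∖claimed = {(0,2)}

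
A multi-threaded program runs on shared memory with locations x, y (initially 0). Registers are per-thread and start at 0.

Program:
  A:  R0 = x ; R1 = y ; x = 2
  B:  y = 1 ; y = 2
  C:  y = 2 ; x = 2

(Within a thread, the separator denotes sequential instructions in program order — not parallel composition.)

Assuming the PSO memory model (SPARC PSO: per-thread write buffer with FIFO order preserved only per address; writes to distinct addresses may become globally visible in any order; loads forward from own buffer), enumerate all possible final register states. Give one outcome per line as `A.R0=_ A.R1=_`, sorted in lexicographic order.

outcome vector order: (A.R0,A.R1)
|PSO outcomes| = 6

A.R0=0 A.R1=0
A.R0=0 A.R1=1
A.R0=0 A.R1=2
A.R0=2 A.R1=0
A.R0=2 A.R1=1
A.R0=2 A.R1=2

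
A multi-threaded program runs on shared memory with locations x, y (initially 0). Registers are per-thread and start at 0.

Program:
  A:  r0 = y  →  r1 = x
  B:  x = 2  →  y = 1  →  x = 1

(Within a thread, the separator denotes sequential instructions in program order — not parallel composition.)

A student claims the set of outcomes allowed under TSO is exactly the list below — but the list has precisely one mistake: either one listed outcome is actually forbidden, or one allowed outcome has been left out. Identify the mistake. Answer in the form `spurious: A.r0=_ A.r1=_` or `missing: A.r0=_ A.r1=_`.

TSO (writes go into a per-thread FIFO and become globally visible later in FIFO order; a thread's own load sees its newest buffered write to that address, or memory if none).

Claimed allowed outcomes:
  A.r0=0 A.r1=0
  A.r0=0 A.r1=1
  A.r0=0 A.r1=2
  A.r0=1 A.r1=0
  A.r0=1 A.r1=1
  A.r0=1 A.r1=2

outcome vector order: (A.r0,A.r1)
[TSO] allowed = {(0,0) (0,1) (0,2) (1,1) (1,2)}
claimed∖TSO = {(1,0)}

spurious: A.r0=1 A.r1=0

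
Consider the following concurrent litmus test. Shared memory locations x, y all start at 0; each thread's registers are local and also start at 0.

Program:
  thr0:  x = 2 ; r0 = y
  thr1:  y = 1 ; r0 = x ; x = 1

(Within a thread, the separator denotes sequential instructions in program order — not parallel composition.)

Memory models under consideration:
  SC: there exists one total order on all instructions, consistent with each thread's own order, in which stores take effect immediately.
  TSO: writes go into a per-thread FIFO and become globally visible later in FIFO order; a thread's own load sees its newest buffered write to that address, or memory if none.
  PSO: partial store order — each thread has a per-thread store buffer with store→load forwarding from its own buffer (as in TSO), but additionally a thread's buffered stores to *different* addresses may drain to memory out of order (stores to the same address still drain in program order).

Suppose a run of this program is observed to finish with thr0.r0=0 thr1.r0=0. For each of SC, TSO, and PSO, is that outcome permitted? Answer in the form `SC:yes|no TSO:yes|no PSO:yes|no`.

SC:no TSO:yes PSO:yes

outcome vector order: (thr0.r0,thr1.r0)
under SC → <0 2>, <1 0>, <1 2>
under TSO → <0 0>, <0 2>, <1 0>, <1 2>
under PSO → <0 0>, <0 2>, <1 0>, <1 2>
target <0 0> ∈ {TSO,PSO}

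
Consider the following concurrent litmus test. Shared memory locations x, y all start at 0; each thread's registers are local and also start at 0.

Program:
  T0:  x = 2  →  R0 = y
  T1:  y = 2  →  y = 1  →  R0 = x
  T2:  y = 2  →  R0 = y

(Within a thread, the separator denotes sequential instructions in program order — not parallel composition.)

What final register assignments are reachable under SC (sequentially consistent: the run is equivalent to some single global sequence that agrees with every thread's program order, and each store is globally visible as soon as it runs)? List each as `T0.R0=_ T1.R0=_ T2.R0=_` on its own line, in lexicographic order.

outcome vector order: (T0.R0,T1.R0,T2.R0)
|SC outcomes| = 9

T0.R0=0 T1.R0=2 T2.R0=1
T0.R0=0 T1.R0=2 T2.R0=2
T0.R0=1 T1.R0=0 T2.R0=1
T0.R0=1 T1.R0=0 T2.R0=2
T0.R0=1 T1.R0=2 T2.R0=1
T0.R0=1 T1.R0=2 T2.R0=2
T0.R0=2 T1.R0=0 T2.R0=2
T0.R0=2 T1.R0=2 T2.R0=1
T0.R0=2 T1.R0=2 T2.R0=2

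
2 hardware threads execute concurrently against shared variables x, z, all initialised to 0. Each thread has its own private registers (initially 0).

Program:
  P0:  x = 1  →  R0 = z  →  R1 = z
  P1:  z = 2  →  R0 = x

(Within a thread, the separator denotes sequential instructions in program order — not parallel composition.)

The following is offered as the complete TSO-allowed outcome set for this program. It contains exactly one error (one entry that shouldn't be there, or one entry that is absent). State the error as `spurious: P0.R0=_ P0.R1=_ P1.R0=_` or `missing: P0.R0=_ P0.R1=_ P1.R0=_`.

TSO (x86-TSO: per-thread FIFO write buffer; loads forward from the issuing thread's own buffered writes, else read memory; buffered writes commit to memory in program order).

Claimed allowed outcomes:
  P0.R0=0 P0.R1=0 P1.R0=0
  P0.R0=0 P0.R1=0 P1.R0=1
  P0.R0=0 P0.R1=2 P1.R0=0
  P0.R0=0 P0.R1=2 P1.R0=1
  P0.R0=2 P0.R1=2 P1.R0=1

outcome vector order: (P0.R0,P0.R1,P1.R0)
under TSO → 000 001 020 021 220 221
TSO∖claimed = {220}

missing: P0.R0=2 P0.R1=2 P1.R0=0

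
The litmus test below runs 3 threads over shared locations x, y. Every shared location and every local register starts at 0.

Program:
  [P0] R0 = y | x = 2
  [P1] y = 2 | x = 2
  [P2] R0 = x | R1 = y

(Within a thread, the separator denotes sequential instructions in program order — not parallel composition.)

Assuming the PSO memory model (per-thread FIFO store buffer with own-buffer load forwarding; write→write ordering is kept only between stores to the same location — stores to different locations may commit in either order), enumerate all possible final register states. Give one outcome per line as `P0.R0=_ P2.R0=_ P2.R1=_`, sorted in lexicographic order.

outcome vector order: (P0.R0,P2.R0,P2.R1)
|PSO outcomes| = 8

P0.R0=0 P2.R0=0 P2.R1=0
P0.R0=0 P2.R0=0 P2.R1=2
P0.R0=0 P2.R0=2 P2.R1=0
P0.R0=0 P2.R0=2 P2.R1=2
P0.R0=2 P2.R0=0 P2.R1=0
P0.R0=2 P2.R0=0 P2.R1=2
P0.R0=2 P2.R0=2 P2.R1=0
P0.R0=2 P2.R0=2 P2.R1=2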